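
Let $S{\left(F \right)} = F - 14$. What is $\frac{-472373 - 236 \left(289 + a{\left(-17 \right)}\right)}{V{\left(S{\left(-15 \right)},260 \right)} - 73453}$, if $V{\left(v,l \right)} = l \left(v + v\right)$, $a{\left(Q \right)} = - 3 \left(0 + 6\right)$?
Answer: $\frac{536329}{88533} \approx 6.058$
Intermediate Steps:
$S{\left(F \right)} = -14 + F$ ($S{\left(F \right)} = F - 14 = -14 + F$)
$a{\left(Q \right)} = -18$ ($a{\left(Q \right)} = \left(-3\right) 6 = -18$)
$V{\left(v,l \right)} = 2 l v$ ($V{\left(v,l \right)} = l 2 v = 2 l v$)
$\frac{-472373 - 236 \left(289 + a{\left(-17 \right)}\right)}{V{\left(S{\left(-15 \right)},260 \right)} - 73453} = \frac{-472373 - 236 \left(289 - 18\right)}{2 \cdot 260 \left(-14 - 15\right) - 73453} = \frac{-472373 - 63956}{2 \cdot 260 \left(-29\right) - 73453} = \frac{-472373 - 63956}{-15080 - 73453} = - \frac{536329}{-88533} = \left(-536329\right) \left(- \frac{1}{88533}\right) = \frac{536329}{88533}$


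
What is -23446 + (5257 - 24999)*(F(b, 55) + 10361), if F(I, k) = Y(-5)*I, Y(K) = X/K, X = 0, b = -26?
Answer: -204570308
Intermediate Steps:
Y(K) = 0 (Y(K) = 0/K = 0)
F(I, k) = 0 (F(I, k) = 0*I = 0)
-23446 + (5257 - 24999)*(F(b, 55) + 10361) = -23446 + (5257 - 24999)*(0 + 10361) = -23446 - 19742*10361 = -23446 - 204546862 = -204570308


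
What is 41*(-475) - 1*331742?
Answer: -351217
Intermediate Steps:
41*(-475) - 1*331742 = -19475 - 331742 = -351217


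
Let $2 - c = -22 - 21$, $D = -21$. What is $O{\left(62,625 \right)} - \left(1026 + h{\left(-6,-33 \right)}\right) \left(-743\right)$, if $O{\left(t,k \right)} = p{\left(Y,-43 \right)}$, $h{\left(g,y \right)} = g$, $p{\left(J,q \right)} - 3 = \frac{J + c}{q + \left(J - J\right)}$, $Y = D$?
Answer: $\frac{32588085}{43} \approx 7.5786 \cdot 10^{5}$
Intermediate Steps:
$Y = -21$
$c = 45$ ($c = 2 - \left(-22 - 21\right) = 2 - -43 = 2 + 43 = 45$)
$p{\left(J,q \right)} = 3 + \frac{45 + J}{q}$ ($p{\left(J,q \right)} = 3 + \frac{J + 45}{q + \left(J - J\right)} = 3 + \frac{45 + J}{q + 0} = 3 + \frac{45 + J}{q}$)
$O{\left(t,k \right)} = \frac{105}{43}$ ($O{\left(t,k \right)} = \frac{45 - 21 + 3 \left(-43\right)}{-43} = - \frac{45 - 21 - 129}{43} = \left(- \frac{1}{43}\right) \left(-105\right) = \frac{105}{43}$)
$O{\left(62,625 \right)} - \left(1026 + h{\left(-6,-33 \right)}\right) \left(-743\right) = \frac{105}{43} - \left(1026 - 6\right) \left(-743\right) = \frac{105}{43} - 1020 \left(-743\right) = \frac{105}{43} - -757860 = \frac{105}{43} + 757860 = \frac{32588085}{43}$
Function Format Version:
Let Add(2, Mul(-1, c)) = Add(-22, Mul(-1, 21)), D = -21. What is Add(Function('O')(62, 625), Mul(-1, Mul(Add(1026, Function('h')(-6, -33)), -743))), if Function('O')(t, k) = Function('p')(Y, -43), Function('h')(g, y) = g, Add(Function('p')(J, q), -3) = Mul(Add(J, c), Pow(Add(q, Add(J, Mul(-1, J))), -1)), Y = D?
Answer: Rational(32588085, 43) ≈ 7.5786e+5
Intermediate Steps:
Y = -21
c = 45 (c = Add(2, Mul(-1, Add(-22, Mul(-1, 21)))) = Add(2, Mul(-1, Add(-22, -21))) = Add(2, Mul(-1, -43)) = Add(2, 43) = 45)
Function('p')(J, q) = Add(3, Mul(Pow(q, -1), Add(45, J))) (Function('p')(J, q) = Add(3, Mul(Add(J, 45), Pow(Add(q, Add(J, Mul(-1, J))), -1))) = Add(3, Mul(Add(45, J), Pow(Add(q, 0), -1))) = Add(3, Mul(Add(45, J), Pow(q, -1))) = Add(3, Mul(Pow(q, -1), Add(45, J))))
Function('O')(t, k) = Rational(105, 43) (Function('O')(t, k) = Mul(Pow(-43, -1), Add(45, -21, Mul(3, -43))) = Mul(Rational(-1, 43), Add(45, -21, -129)) = Mul(Rational(-1, 43), -105) = Rational(105, 43))
Add(Function('O')(62, 625), Mul(-1, Mul(Add(1026, Function('h')(-6, -33)), -743))) = Add(Rational(105, 43), Mul(-1, Mul(Add(1026, -6), -743))) = Add(Rational(105, 43), Mul(-1, Mul(1020, -743))) = Add(Rational(105, 43), Mul(-1, -757860)) = Add(Rational(105, 43), 757860) = Rational(32588085, 43)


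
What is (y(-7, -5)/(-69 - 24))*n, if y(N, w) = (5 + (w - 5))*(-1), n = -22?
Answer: 110/93 ≈ 1.1828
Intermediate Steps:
y(N, w) = -w (y(N, w) = (5 + (-5 + w))*(-1) = w*(-1) = -w)
(y(-7, -5)/(-69 - 24))*n = ((-1*(-5))/(-69 - 24))*(-22) = (5/(-93))*(-22) = -1/93*5*(-22) = -5/93*(-22) = 110/93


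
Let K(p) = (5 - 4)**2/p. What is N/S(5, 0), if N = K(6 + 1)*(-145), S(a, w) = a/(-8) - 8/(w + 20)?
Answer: 5800/287 ≈ 20.209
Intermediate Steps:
S(a, w) = -8/(20 + w) - a/8 (S(a, w) = a*(-1/8) - 8/(20 + w) = -a/8 - 8/(20 + w) = -8/(20 + w) - a/8)
K(p) = 1/p (K(p) = 1**2/p = 1/p)
N = -145/7 (N = -145/(6 + 1) = -145/7 ≈ -20.714)
N/S(5, 0) = -145*8*(20 + 0)/(-64 - 20*5 - 1*5*0)/7 = -145*160/(-64 - 100 + 0)/7 = -145/(7*((1/8)*(1/20)*(-164))) = -145/(7*(-41/40)) = -145/7*(-40/41) = 5800/287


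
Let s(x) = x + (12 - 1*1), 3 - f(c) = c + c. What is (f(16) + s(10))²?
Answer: 64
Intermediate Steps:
f(c) = 3 - 2*c (f(c) = 3 - (c + c) = 3 - 2*c)
s(x) = 11 + x (s(x) = x + (12 - 1) = x + 11 = 11 + x)
(f(16) + s(10))² = ((3 - 2*16) + (11 + 10))² = ((3 - 32) + 21)² = (-29 + 21)² = (-8)² = 64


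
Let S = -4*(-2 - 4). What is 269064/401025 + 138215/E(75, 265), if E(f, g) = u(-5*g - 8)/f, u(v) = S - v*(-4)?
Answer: -1385215695471/709546900 ≈ -1952.3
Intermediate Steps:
S = 24 (S = -4*(-6) = 24)
u(v) = 24 + 4*v (u(v) = 24 - v*(-4) = 24 - (-4)*v = 24 + 4*v)
E(f, g) = (-8 - 20*g)/f (E(f, g) = (24 + 4*(-5*g - 8))/f = (24 + 4*(-8 - 5*g))/f = (24 + (-32 - 20*g))/f = (-8 - 20*g)/f)
269064/401025 + 138215/E(75, 265) = 269064/401025 + 138215/((4*(-2 - 5*265)/75)) = 269064*(1/401025) + 138215/((4*(1/75)*(-2 - 1325))) = 89688/133675 + 138215/((4*(1/75)*(-1327))) = 89688/133675 + 138215/(-5308/75) = 89688/133675 + 138215*(-75/5308) = 89688/133675 - 10366125/5308 = -1385215695471/709546900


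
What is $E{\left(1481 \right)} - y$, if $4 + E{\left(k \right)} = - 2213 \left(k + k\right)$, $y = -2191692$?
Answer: $-4363218$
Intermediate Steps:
$E{\left(k \right)} = -4 - 4426 k$ ($E{\left(k \right)} = -4 - 2213 \left(k + k\right) = -4 - 2213 \cdot 2 k = -4 - 4426 k$)
$E{\left(1481 \right)} - y = \left(-4 - 6554906\right) - -2191692 = \left(-4 - 6554906\right) + 2191692 = -6554910 + 2191692 = -4363218$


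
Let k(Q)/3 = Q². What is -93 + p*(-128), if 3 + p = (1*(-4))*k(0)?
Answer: 291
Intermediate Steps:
k(Q) = 3*Q²
p = -3 (p = -3 + (1*(-4))*(3*0²) = -3 - 12*0 = -3 - 4*0 = -3 + 0 = -3)
-93 + p*(-128) = -93 - 3*(-128) = -93 + 384 = 291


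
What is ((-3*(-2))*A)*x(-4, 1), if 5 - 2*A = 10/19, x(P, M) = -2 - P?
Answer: 510/19 ≈ 26.842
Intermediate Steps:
A = 85/38 (A = 5/2 - 5/19 = 85/38 ≈ 2.2368)
((-3*(-2))*A)*x(-4, 1) = (-3*(-2)*(85/38))*(-2 - 1*(-4)) = (6*(85/38))*(-2 + 4) = (255/19)*2 = 510/19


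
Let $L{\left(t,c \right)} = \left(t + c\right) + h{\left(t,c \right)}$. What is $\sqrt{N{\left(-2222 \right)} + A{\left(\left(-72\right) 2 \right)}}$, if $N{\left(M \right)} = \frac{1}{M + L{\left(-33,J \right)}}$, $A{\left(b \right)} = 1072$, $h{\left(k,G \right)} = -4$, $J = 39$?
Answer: $\frac{\sqrt{1320810645}}{1110} \approx 32.741$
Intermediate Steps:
$L{\left(t,c \right)} = -4 + c + t$ ($L{\left(t,c \right)} = \left(t + c\right) - 4 = \left(c + t\right) - 4 = -4 + c + t$)
$N{\left(M \right)} = \frac{1}{2 + M}$ ($N{\left(M \right)} = \frac{1}{M - -2} = \frac{1}{M + 2} = \frac{1}{2 + M}$)
$\sqrt{N{\left(-2222 \right)} + A{\left(\left(-72\right) 2 \right)}} = \sqrt{\frac{1}{2 - 2222} + 1072} = \sqrt{\frac{1}{-2220} + 1072} = \sqrt{- \frac{1}{2220} + 1072} = \sqrt{\frac{2379839}{2220}} = \frac{\sqrt{1320810645}}{1110}$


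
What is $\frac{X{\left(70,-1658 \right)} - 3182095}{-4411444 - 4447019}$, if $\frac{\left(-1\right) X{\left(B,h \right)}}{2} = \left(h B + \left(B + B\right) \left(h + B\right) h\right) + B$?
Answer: $\frac{740163235}{8858463} \approx 83.554$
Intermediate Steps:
$X{\left(B,h \right)} = - 2 B - 2 B h - 4 B h \left(B + h\right)$ ($X{\left(B,h \right)} = - 2 \left(\left(h B + \left(B + B\right) \left(h + B\right) h\right) + B\right) = - 2 \left(\left(B h + 2 B \left(B + h\right) h\right) + B\right) = - 2 \left(\left(B h + 2 B h \left(B + h\right)\right) + B\right) = - 2 \left(B + B h + 2 B h \left(B + h\right)\right) = - 2 B - 2 B h - 4 B h \left(B + h\right)$)
$\frac{X{\left(70,-1658 \right)} - 3182095}{-4411444 - 4447019} = \frac{\left(-2\right) 70 \left(1 - 1658 + 2 \left(-1658\right)^{2} + 2 \cdot 70 \left(-1658\right)\right) - 3182095}{-4411444 - 4447019} = \frac{\left(-2\right) 70 \left(1 - 1658 + 2 \cdot 2748964 - 232120\right) - 3182095}{-8858463} = \left(\left(-2\right) 70 \left(1 - 1658 + 5497928 - 232120\right) - 3182095\right) \left(- \frac{1}{8858463}\right) = \left(\left(-2\right) 70 \cdot 5264151 - 3182095\right) \left(- \frac{1}{8858463}\right) = \left(-736981140 - 3182095\right) \left(- \frac{1}{8858463}\right) = \left(-740163235\right) \left(- \frac{1}{8858463}\right) = \frac{740163235}{8858463}$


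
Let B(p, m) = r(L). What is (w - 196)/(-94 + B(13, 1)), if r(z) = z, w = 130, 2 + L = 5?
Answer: 66/91 ≈ 0.72528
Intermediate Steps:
L = 3 (L = -2 + 5 = 3)
B(p, m) = 3
(w - 196)/(-94 + B(13, 1)) = (130 - 196)/(-94 + 3) = -66/(-91) = -66*(-1/91) = 66/91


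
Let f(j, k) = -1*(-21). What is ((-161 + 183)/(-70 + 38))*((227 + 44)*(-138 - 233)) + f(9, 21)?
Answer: 1106287/16 ≈ 69143.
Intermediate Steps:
f(j, k) = 21
((-161 + 183)/(-70 + 38))*((227 + 44)*(-138 - 233)) + f(9, 21) = ((-161 + 183)/(-70 + 38))*((227 + 44)*(-138 - 233)) + 21 = (22/(-32))*(271*(-371)) + 21 = (22*(-1/32))*(-100541) + 21 = -11/16*(-100541) + 21 = 1105951/16 + 21 = 1106287/16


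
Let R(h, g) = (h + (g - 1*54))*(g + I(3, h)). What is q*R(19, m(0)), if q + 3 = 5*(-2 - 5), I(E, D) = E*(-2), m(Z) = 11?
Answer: 4560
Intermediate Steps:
I(E, D) = -2*E
q = -38 (q = -3 + 5*(-2 - 5) = -3 + 5*(-7) = -3 - 35 = -38)
R(h, g) = (-6 + g)*(-54 + g + h) (R(h, g) = (h + (g - 1*54))*(g - 2*3) = (h + (g - 54))*(g - 6) = (h + (-54 + g))*(-6 + g) = (-54 + g + h)*(-6 + g) = (-6 + g)*(-54 + g + h))
q*R(19, m(0)) = -38*(324 + 11² - 60*11 - 6*19 + 11*19) = -38*(324 + 121 - 660 - 114 + 209) = -38*(-120) = 4560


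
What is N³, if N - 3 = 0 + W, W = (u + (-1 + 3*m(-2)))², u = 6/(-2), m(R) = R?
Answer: 1092727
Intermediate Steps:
u = -3 (u = 6*(-½) = -3)
W = 100 (W = (-3 + (-1 + 3*(-2)))² = (-3 + (-1 - 6))² = (-3 - 7)² = (-10)² = 100)
N = 103 (N = 3 + (0 + 100) = 3 + 100 = 103)
N³ = 103³ = 1092727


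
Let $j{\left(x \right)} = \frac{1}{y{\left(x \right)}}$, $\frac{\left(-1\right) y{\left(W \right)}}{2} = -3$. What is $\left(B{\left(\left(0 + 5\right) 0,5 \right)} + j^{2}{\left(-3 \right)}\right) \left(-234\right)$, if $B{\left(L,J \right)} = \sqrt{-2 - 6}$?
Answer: $- \frac{13}{2} - 468 i \sqrt{2} \approx -6.5 - 661.85 i$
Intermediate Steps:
$y{\left(W \right)} = 6$ ($y{\left(W \right)} = \left(-2\right) \left(-3\right) = 6$)
$B{\left(L,J \right)} = 2 i \sqrt{2}$ ($B{\left(L,J \right)} = \sqrt{-8} = 2 i \sqrt{2}$)
$j{\left(x \right)} = \frac{1}{6}$
$\left(B{\left(\left(0 + 5\right) 0,5 \right)} + j^{2}{\left(-3 \right)}\right) \left(-234\right) = \left(2 i \sqrt{2} + \left(\frac{1}{6}\right)^{2}\right) \left(-234\right) = \left(2 i \sqrt{2} + \frac{1}{36}\right) \left(-234\right) = \left(\frac{1}{36} + 2 i \sqrt{2}\right) \left(-234\right) = - \frac{13}{2} - 468 i \sqrt{2}$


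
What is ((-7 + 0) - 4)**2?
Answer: 121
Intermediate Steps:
((-7 + 0) - 4)**2 = (-7 - 4)**2 = (-11)**2 = 121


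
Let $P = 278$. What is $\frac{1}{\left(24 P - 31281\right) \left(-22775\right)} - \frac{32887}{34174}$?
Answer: $- \frac{18432176033651}{19153500925650} \approx -0.96234$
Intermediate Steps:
$\frac{1}{\left(24 P - 31281\right) \left(-22775\right)} - \frac{32887}{34174} = \frac{1}{\left(24 \cdot 278 - 31281\right) \left(-22775\right)} - \frac{32887}{34174} = \frac{1}{6672 - 31281} \left(- \frac{1}{22775}\right) - \frac{32887}{34174} = \frac{1}{-24609} \left(- \frac{1}{22775}\right) - \frac{32887}{34174} = \left(- \frac{1}{24609}\right) \left(- \frac{1}{22775}\right) - \frac{32887}{34174} = \frac{1}{560469975} - \frac{32887}{34174} = - \frac{18432176033651}{19153500925650}$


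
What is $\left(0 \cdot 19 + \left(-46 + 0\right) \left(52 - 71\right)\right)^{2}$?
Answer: $763876$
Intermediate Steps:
$\left(0 \cdot 19 + \left(-46 + 0\right) \left(52 - 71\right)\right)^{2} = \left(0 - -874\right)^{2} = \left(0 + 874\right)^{2} = 874^{2} = 763876$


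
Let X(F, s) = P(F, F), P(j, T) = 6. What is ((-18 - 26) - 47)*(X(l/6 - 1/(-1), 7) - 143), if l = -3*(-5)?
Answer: 12467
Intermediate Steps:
l = 15
X(F, s) = 6
((-18 - 26) - 47)*(X(l/6 - 1/(-1), 7) - 143) = ((-18 - 26) - 47)*(6 - 143) = (-44 - 47)*(-137) = -91*(-137) = 12467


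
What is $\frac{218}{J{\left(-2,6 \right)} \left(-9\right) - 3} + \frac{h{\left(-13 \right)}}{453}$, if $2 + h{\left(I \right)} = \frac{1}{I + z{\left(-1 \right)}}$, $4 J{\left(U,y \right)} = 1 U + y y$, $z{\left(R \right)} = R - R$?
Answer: $- \frac{857299}{312117} \approx -2.7467$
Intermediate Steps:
$z{\left(R \right)} = 0$
$J{\left(U,y \right)} = \frac{U}{4} + \frac{y^{2}}{4}$ ($J{\left(U,y \right)} = \frac{1 U + y y}{4} = \frac{U + y^{2}}{4} = \frac{U}{4} + \frac{y^{2}}{4}$)
$h{\left(I \right)} = -2 + \frac{1}{I}$ ($h{\left(I \right)} = -2 + \frac{1}{I + 0} = -2 + \frac{1}{I}$)
$\frac{218}{J{\left(-2,6 \right)} \left(-9\right) - 3} + \frac{h{\left(-13 \right)}}{453} = \frac{218}{\left(\frac{1}{4} \left(-2\right) + \frac{6^{2}}{4}\right) \left(-9\right) - 3} + \frac{-2 + \frac{1}{-13}}{453} = \frac{218}{\left(- \frac{1}{2} + \frac{1}{4} \cdot 36\right) \left(-9\right) - 3} + \left(-2 - \frac{1}{13}\right) \frac{1}{453} = \frac{218}{\left(- \frac{1}{2} + 9\right) \left(-9\right) - 3} - \frac{9}{1963} = \frac{218}{\frac{17}{2} \left(-9\right) - 3} - \frac{9}{1963} = \frac{218}{- \frac{153}{2} - 3} - \frac{9}{1963} = \frac{218}{- \frac{159}{2}} - \frac{9}{1963} = 218 \left(- \frac{2}{159}\right) - \frac{9}{1963} = - \frac{436}{159} - \frac{9}{1963} = - \frac{857299}{312117}$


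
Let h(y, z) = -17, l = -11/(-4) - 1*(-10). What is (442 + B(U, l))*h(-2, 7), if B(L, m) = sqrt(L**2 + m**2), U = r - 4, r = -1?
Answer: -7514 - 17*sqrt(3001)/4 ≈ -7746.8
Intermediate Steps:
l = 51/4 (l = -11*(-1/4) + 10 = 11/4 + 10 = 51/4 ≈ 12.750)
U = -5 (U = -1 - 4 = -5)
(442 + B(U, l))*h(-2, 7) = (442 + sqrt((-5)**2 + (51/4)**2))*(-17) = (442 + sqrt(25 + 2601/16))*(-17) = (442 + sqrt(3001/16))*(-17) = (442 + sqrt(3001)/4)*(-17) = -7514 - 17*sqrt(3001)/4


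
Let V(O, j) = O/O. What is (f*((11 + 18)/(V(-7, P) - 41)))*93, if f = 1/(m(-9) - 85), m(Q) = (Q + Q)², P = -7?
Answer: -2697/9560 ≈ -0.28211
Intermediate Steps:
m(Q) = 4*Q² (m(Q) = (2*Q)² = 4*Q²)
V(O, j) = 1
f = 1/239 (f = 1/(4*(-9)² - 85) = 1/(4*81 - 85) = 1/(324 - 85) = 1/239 ≈ 0.0041841)
(f*((11 + 18)/(V(-7, P) - 41)))*93 = (((11 + 18)/(1 - 41))/239)*93 = ((29/(-40))/239)*93 = ((29*(-1/40))/239)*93 = ((1/239)*(-29/40))*93 = -29/9560*93 = -2697/9560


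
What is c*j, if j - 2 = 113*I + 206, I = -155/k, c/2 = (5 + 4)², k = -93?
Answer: 64206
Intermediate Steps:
c = 162 (c = 2*(5 + 4)² = 2*9² = 2*81 = 162)
I = 5/3 (I = -155/(-93) = -155*(-1/93) = 5/3 ≈ 1.6667)
j = 1189/3 (j = 2 + (113*(5/3) + 206) = 2 + (565/3 + 206) = 2 + 1183/3 = 1189/3 ≈ 396.33)
c*j = 162*(1189/3) = 64206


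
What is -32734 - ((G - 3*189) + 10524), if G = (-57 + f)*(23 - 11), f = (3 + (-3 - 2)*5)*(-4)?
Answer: -43063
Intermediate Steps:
f = 88 (f = (3 - 5*5)*(-4) = (3 - 25)*(-4) = -22*(-4) = 88)
G = 372 (G = (-57 + 88)*(23 - 11) = 31*12 = 372)
-32734 - ((G - 3*189) + 10524) = -32734 - ((372 - 3*189) + 10524) = -32734 - ((372 - 567) + 10524) = -32734 - (-195 + 10524) = -32734 - 1*10329 = -32734 - 10329 = -43063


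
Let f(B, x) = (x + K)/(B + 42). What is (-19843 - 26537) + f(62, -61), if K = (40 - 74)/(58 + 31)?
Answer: -429298743/9256 ≈ -46381.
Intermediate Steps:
K = -34/89 ≈ -0.38202
f(B, x) = (-34/89 + x)/(42 + B) (f(B, x) = (x - 34/89)/(B + 42) = (-34/89 + x)/(42 + B))
(-19843 - 26537) + f(62, -61) = (-19843 - 26537) + (-34/89 - 61)/(42 + 62) = -46380 - 5463/89/104 = -46380 + (1/104)*(-5463/89) = -46380 - 5463/9256 = -429298743/9256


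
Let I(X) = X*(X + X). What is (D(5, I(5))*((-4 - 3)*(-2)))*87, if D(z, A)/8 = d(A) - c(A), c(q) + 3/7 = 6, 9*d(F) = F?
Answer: -464/3 ≈ -154.67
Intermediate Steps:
I(X) = 2*X**2 (I(X) = X*(2*X) = 2*X**2)
d(F) = F/9
c(q) = 39/7 (c(q) = -3/7 + 6 = 39/7)
D(z, A) = -312/7 + 8*A/9 (D(z, A) = 8*(A/9 - 1*39/7) = 8*(A/9 - 39/7) = 8*(-39/7 + A/9) = -312/7 + 8*A/9)
(D(5, I(5))*((-4 - 3)*(-2)))*87 = ((-312/7 + 8*(2*5**2)/9)*((-4 - 3)*(-2)))*87 = ((-312/7 + 8*(2*25)/9)*(-7*(-2)))*87 = ((-312/7 + (8/9)*50)*14)*87 = ((-312/7 + 400/9)*14)*87 = -8/63*14*87 = -16/9*87 = -464/3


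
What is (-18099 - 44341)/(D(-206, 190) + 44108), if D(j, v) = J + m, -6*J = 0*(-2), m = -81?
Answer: -62440/44027 ≈ -1.4182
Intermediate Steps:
J = 0 (J = -0*(-2) = -⅙*0 = 0)
D(j, v) = -81 (D(j, v) = 0 - 81 = -81)
(-18099 - 44341)/(D(-206, 190) + 44108) = (-18099 - 44341)/(-81 + 44108) = -62440/44027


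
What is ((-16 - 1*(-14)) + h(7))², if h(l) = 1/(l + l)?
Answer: 729/196 ≈ 3.7194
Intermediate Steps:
h(l) = 1/(2*l)
((-16 - 1*(-14)) + h(7))² = ((-16 - 1*(-14)) + (½)/7)² = ((-16 + 14) + (½)*(⅐))² = (-2 + 1/14)² = (-27/14)² = 729/196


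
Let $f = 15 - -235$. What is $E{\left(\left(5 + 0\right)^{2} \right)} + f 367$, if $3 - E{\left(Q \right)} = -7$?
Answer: $91760$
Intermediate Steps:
$f = 250$ ($f = 15 + 235 = 250$)
$E{\left(Q \right)} = 10$ ($E{\left(Q \right)} = 3 - -7 = 3 + 7 = 10$)
$E{\left(\left(5 + 0\right)^{2} \right)} + f 367 = 10 + 250 \cdot 367 = 10 + 91750 = 91760$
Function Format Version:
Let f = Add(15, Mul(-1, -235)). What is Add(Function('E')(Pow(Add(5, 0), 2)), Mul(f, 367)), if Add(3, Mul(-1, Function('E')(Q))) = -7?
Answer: 91760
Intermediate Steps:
f = 250 (f = Add(15, 235) = 250)
Function('E')(Q) = 10 (Function('E')(Q) = Add(3, Mul(-1, -7)) = Add(3, 7) = 10)
Add(Function('E')(Pow(Add(5, 0), 2)), Mul(f, 367)) = Add(10, Mul(250, 367)) = Add(10, 91750) = 91760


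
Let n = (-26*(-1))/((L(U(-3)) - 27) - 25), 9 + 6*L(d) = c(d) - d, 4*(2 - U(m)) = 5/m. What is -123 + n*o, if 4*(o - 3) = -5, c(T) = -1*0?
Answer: -480639/3881 ≈ -123.84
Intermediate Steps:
c(T) = 0
o = 7/4 (o = 3 + (¼)*(-5) = 3 - 5/4 = 7/4 ≈ 1.7500)
U(m) = 2 - 5/(4*m)
L(d) = -3/2 - d/6 (L(d) = -3/2 + (0 - d)/6 = -3/2 + (-d)/6 = -3/2 - d/6)
n = -1872/3881 (n = (-26*(-1))/(((-3/2 - (2 - 5/4/(-3))/6) - 27) - 25) = 26/(((-3/2 - (2 - 5/4*(-⅓))/6) - 27) - 25) = 26/(((-3/2 - (2 + 5/12)/6) - 27) - 25) = 26/(((-3/2 - ⅙*29/12) - 27) - 25) = 26/(((-3/2 - 29/72) - 27) - 25) = 26/((-137/72 - 27) - 25) = 26/(-2081/72 - 25) = 26/(-3881/72) = 26*(-72/3881) = -1872/3881 ≈ -0.48235)
-123 + n*o = -123 - 1872/3881*7/4 = -123 - 3276/3881 = -480639/3881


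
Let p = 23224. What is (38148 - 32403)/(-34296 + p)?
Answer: -5745/11072 ≈ -0.51888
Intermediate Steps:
(38148 - 32403)/(-34296 + p) = (38148 - 32403)/(-34296 + 23224) = 5745/(-11072) = 5745*(-1/11072) = -5745/11072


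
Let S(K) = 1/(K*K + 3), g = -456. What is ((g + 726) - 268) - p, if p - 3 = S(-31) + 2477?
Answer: -2388793/964 ≈ -2478.0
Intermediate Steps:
S(K) = 1/(3 + K**2) (S(K) = 1/(K**2 + 3) = 1/(3 + K**2))
p = 2390721/964 (p = 3 + (1/(3 + (-31)**2) + 2477) = 3 + (1/(3 + 961) + 2477) = 3 + (1/964 + 2477) = 3 + 2387829/964 = 2390721/964 ≈ 2480.0)
((g + 726) - 268) - p = ((-456 + 726) - 268) - 1*2390721/964 = (270 - 268) - 2390721/964 = 2 - 2390721/964 = -2388793/964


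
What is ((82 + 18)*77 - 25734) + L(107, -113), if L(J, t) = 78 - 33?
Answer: -17989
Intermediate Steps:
L(J, t) = 45
((82 + 18)*77 - 25734) + L(107, -113) = ((82 + 18)*77 - 25734) + 45 = (100*77 - 25734) + 45 = (7700 - 25734) + 45 = -18034 + 45 = -17989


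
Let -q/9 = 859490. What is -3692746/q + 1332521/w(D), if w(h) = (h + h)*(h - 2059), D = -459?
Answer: 1046859292973/993365881380 ≈ 1.0539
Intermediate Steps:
q = -7735410 (q = -9*859490 = -7735410)
w(h) = 2*h*(-2059 + h) (w(h) = (2*h)*(-2059 + h) = 2*h*(-2059 + h))
-3692746/q + 1332521/w(D) = -3692746/(-7735410) + 1332521/((2*(-459)*(-2059 - 459))) = -3692746*(-1/7735410) + 1332521/((2*(-459)*(-2518))) = 1846373/3867705 + 1332521/2311524 = 1046859292973/993365881380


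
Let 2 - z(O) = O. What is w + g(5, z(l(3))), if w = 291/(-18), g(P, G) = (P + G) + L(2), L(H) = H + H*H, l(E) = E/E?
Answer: -25/6 ≈ -4.1667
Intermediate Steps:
l(E) = 1
L(H) = H + H²
z(O) = 2 - O
g(P, G) = 6 + G + P (g(P, G) = (P + G) + 2*(1 + 2) = (G + P) + 2*3 = (G + P) + 6 = 6 + G + P)
w = -97/6 (w = 291*(-1/18) = -97/6 ≈ -16.167)
w + g(5, z(l(3))) = -97/6 + (6 + (2 - 1*1) + 5) = -97/6 + (6 + (2 - 1) + 5) = -97/6 + (6 + 1 + 5) = -97/6 + 12 = -25/6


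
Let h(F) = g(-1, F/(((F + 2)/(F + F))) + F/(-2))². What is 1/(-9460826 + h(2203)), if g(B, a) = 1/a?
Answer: -211854458358841/2004318167857220814566 ≈ -1.0570e-7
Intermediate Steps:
h(F) = (-F/2 + 2*F²/(2 + F))⁻² (h(F) = (1/(F/(((F + 2)/(F + F))) + F/(-2)))² = (1/(F/(((2 + F)/((2*F)))) + F*(-½)))² = (1/(F/(((2 + F)*(1/(2*F)))) - F/2))² = (1/(F/(((2 + F)/(2*F))) - F/2))² = (1/(F*(2*F/(2 + F)) - F/2))² = (1/(2*F²/(2 + F) - F/2))² = (1/(-F/2 + 2*F²/(2 + F)))² = (-F/2 + 2*F²/(2 + F))⁻²)
1/(-9460826 + h(2203)) = 1/(-9460826 + 4*(2 + 2203)²/(2203²*(-2 + 3*2203)²)) = 1/(-9460826 + 4*(1/4853209)*2205²/(-2 + 6609)²) = 1/(-9460826 + 4*(1/4853209)*4862025/6607²) = 1/(-9460826 + 4*(1/4853209)*(1/43652449)*4862025) = 1/(-9460826 + 19448100/211854458358841) = 1/(-2004318167857220814566/211854458358841) = -211854458358841/2004318167857220814566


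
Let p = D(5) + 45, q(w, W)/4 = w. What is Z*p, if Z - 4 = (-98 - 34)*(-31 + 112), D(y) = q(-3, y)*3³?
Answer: 2981952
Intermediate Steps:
q(w, W) = 4*w
D(y) = -324 (D(y) = (4*(-3))*3³ = -12*27 = -324)
p = -279 (p = -324 + 45 = -279)
Z = -10688 (Z = 4 + (-98 - 34)*(-31 + 112) = 4 - 132*81 = 4 - 10692 = -10688)
Z*p = -10688*(-279) = 2981952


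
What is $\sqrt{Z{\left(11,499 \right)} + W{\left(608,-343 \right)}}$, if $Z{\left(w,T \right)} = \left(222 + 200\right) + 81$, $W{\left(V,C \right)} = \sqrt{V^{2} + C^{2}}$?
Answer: $\sqrt{503 + \sqrt{487313}} \approx 34.657$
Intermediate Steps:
$W{\left(V,C \right)} = \sqrt{C^{2} + V^{2}}$
$Z{\left(w,T \right)} = 503$ ($Z{\left(w,T \right)} = 422 + 81 = 503$)
$\sqrt{Z{\left(11,499 \right)} + W{\left(608,-343 \right)}} = \sqrt{503 + \sqrt{\left(-343\right)^{2} + 608^{2}}} = \sqrt{503 + \sqrt{117649 + 369664}} = \sqrt{503 + \sqrt{487313}}$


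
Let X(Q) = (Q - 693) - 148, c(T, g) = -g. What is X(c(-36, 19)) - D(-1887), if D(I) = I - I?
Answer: -860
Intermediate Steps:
D(I) = 0
X(Q) = -841 + Q (X(Q) = (-693 + Q) - 148 = -841 + Q)
X(c(-36, 19)) - D(-1887) = (-841 - 1*19) - 1*0 = (-841 - 19) + 0 = -860 + 0 = -860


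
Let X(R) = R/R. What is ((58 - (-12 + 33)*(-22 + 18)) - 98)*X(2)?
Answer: 44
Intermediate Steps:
X(R) = 1
((58 - (-12 + 33)*(-22 + 18)) - 98)*X(2) = ((58 - (-12 + 33)*(-22 + 18)) - 98)*1 = ((58 - 21*(-4)) - 98)*1 = ((58 - 1*(-84)) - 98)*1 = ((58 + 84) - 98)*1 = (142 - 98)*1 = 44*1 = 44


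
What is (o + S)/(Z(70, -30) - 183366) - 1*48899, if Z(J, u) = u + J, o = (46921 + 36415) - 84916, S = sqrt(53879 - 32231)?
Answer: -4482228247/91663 - 2*sqrt(1353)/91663 ≈ -48899.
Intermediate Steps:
S = 4*sqrt(1353) (S = sqrt(21648) = 4*sqrt(1353) ≈ 147.13)
o = -1580 (o = 83336 - 84916 = -1580)
Z(J, u) = J + u
(o + S)/(Z(70, -30) - 183366) - 1*48899 = (-1580 + 4*sqrt(1353))/((70 - 30) - 183366) - 1*48899 = (-1580 + 4*sqrt(1353))/(40 - 183366) - 48899 = (-1580 + 4*sqrt(1353))/(-183326) - 48899 = (-1580 + 4*sqrt(1353))*(-1/183326) - 48899 = (790/91663 - 2*sqrt(1353)/91663) - 48899 = -4482228247/91663 - 2*sqrt(1353)/91663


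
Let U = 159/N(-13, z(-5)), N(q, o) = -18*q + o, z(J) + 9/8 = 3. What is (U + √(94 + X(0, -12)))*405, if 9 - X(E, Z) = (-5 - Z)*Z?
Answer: 171720/629 + 405*√187 ≈ 5811.3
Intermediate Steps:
X(E, Z) = 9 - Z*(-5 - Z) (X(E, Z) = 9 - (-5 - Z)*Z = 9 - Z*(-5 - Z))
z(J) = 15/8 (z(J) = -9/8 + 3 = 15/8)
N(q, o) = o - 18*q
U = 424/629 (U = 159/(15/8 - 18*(-13)) = 159/(15/8 + 234) = 159/(1887/8) = 159*(8/1887) = 424/629 ≈ 0.67409)
(U + √(94 + X(0, -12)))*405 = (424/629 + √(94 + (9 + (-12)² + 5*(-12))))*405 = (424/629 + √(94 + (9 + 144 - 60)))*405 = (424/629 + √(94 + 93))*405 = (424/629 + √187)*405 = 171720/629 + 405*√187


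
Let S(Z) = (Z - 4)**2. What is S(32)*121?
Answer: 94864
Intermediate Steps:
S(Z) = (-4 + Z)**2
S(32)*121 = (-4 + 32)**2*121 = 28**2*121 = 784*121 = 94864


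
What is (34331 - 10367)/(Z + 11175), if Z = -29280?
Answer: -7988/6035 ≈ -1.3236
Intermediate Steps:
(34331 - 10367)/(Z + 11175) = (34331 - 10367)/(-29280 + 11175) = 23964/(-18105) = 23964*(-1/18105) = -7988/6035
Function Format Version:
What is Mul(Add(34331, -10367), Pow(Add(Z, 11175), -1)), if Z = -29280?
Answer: Rational(-7988, 6035) ≈ -1.3236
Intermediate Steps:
Mul(Add(34331, -10367), Pow(Add(Z, 11175), -1)) = Mul(Add(34331, -10367), Pow(Add(-29280, 11175), -1)) = Mul(23964, Pow(-18105, -1)) = Mul(23964, Rational(-1, 18105)) = Rational(-7988, 6035)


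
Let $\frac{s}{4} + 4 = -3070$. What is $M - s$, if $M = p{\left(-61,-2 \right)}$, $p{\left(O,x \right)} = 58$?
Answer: $12354$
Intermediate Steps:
$s = -12296$ ($s = -16 + 4 \left(-3070\right) = -16 - 12280 = -12296$)
$M = 58$
$M - s = 58 - -12296 = 58 + 12296 = 12354$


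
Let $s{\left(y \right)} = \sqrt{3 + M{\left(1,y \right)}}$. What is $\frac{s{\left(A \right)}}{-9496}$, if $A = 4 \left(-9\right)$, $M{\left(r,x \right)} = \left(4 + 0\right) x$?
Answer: $- \frac{i \sqrt{141}}{9496} \approx - 0.0012505 i$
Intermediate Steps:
$M{\left(r,x \right)} = 4 x$
$A = -36$
$s{\left(y \right)} = \sqrt{3 + 4 y}$
$\frac{s{\left(A \right)}}{-9496} = \frac{\sqrt{3 + 4 \left(-36\right)}}{-9496} = \sqrt{3 - 144} \left(- \frac{1}{9496}\right) = \sqrt{-141} \left(- \frac{1}{9496}\right) = i \sqrt{141} \left(- \frac{1}{9496}\right) = - \frac{i \sqrt{141}}{9496}$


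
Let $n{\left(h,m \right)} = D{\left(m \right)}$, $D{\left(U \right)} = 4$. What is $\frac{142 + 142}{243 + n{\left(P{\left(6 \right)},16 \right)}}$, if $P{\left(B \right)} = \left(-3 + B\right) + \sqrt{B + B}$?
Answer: $\frac{284}{247} \approx 1.1498$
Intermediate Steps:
$P{\left(B \right)} = -3 + B + \sqrt{2} \sqrt{B}$ ($P{\left(B \right)} = \left(-3 + B\right) + \sqrt{2 B} = \left(-3 + B\right) + \sqrt{2} \sqrt{B} = -3 + B + \sqrt{2} \sqrt{B}$)
$n{\left(h,m \right)} = 4$
$\frac{142 + 142}{243 + n{\left(P{\left(6 \right)},16 \right)}} = \frac{142 + 142}{243 + 4} = \frac{284}{247}$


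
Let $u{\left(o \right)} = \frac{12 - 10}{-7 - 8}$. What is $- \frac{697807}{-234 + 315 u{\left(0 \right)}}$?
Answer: $\frac{697807}{276} \approx 2528.3$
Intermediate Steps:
$u{\left(o \right)} = - \frac{2}{15}$ ($u{\left(o \right)} = \frac{2}{-15} = 2 \left(- \frac{1}{15}\right) = - \frac{2}{15}$)
$- \frac{697807}{-234 + 315 u{\left(0 \right)}} = - \frac{697807}{-234 + 315 \left(- \frac{2}{15}\right)} = - \frac{697807}{-234 - 42} = - \frac{697807}{-276} = \left(-697807\right) \left(- \frac{1}{276}\right) = \frac{697807}{276}$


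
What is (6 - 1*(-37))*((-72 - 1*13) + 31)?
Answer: -2322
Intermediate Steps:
(6 - 1*(-37))*((-72 - 1*13) + 31) = (6 + 37)*((-72 - 13) + 31) = 43*(-85 + 31) = 43*(-54) = -2322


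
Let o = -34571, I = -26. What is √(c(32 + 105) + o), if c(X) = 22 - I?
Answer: I*√34523 ≈ 185.8*I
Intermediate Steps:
c(X) = 48 (c(X) = 22 - 1*(-26) = 22 + 26 = 48)
√(c(32 + 105) + o) = √(48 - 34571) = √(-34523) = I*√34523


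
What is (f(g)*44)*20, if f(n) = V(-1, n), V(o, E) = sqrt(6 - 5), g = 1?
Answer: 880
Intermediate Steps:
V(o, E) = 1 (V(o, E) = sqrt(1) = 1)
f(n) = 1
(f(g)*44)*20 = (1*44)*20 = 44*20 = 880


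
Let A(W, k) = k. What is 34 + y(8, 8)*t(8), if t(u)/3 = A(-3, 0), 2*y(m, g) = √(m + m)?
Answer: 34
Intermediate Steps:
y(m, g) = √2*√m/2 (y(m, g) = √(m + m)/2 = √(2*m)/2 = (√2*√m)/2 = √2*√m/2)
t(u) = 0 (t(u) = 3*0 = 0)
34 + y(8, 8)*t(8) = 34 + (√2*√8/2)*0 = 34 + (√2*(2*√2)/2)*0 = 34 + 2*0 = 34 + 0 = 34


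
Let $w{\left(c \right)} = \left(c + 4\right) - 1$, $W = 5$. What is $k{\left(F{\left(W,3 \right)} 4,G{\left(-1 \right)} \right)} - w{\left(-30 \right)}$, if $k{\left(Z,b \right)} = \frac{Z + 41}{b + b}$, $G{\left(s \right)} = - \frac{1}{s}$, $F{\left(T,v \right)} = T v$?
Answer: $\frac{155}{2} \approx 77.5$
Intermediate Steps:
$w{\left(c \right)} = 3 + c$ ($w{\left(c \right)} = \left(4 + c\right) - 1 = 3 + c$)
$k{\left(Z,b \right)} = \frac{41 + Z}{2 b}$
$k{\left(F{\left(W,3 \right)} 4,G{\left(-1 \right)} \right)} - w{\left(-30 \right)} = \frac{41 + 5 \cdot 3 \cdot 4}{2 \left(- \frac{1}{-1}\right)} - \left(3 - 30\right) = \frac{41 + 15 \cdot 4}{2 \left(\left(-1\right) \left(-1\right)\right)} - -27 = \frac{41 + 60}{2 \cdot 1} + 27 = \frac{1}{2} \cdot 1 \cdot 101 + 27 = \frac{101}{2} + 27 = \frac{155}{2}$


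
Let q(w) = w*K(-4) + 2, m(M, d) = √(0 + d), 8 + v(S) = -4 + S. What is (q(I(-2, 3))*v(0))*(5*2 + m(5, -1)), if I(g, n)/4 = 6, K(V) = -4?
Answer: 11280 + 1128*I ≈ 11280.0 + 1128.0*I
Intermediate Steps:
I(g, n) = 24 (I(g, n) = 4*6 = 24)
v(S) = -12 + S (v(S) = -8 + (-4 + S) = -12 + S)
m(M, d) = √d
q(w) = 2 - 4*w (q(w) = w*(-4) + 2 = -4*w + 2 = 2 - 4*w)
(q(I(-2, 3))*v(0))*(5*2 + m(5, -1)) = ((2 - 4*24)*(-12 + 0))*(5*2 + √(-1)) = ((2 - 96)*(-12))*(10 + I) = (-94*(-12))*(10 + I) = 1128*(10 + I) = 11280 + 1128*I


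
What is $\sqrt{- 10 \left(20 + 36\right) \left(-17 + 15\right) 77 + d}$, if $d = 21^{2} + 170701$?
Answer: $3 \sqrt{28598} \approx 507.33$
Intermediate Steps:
$d = 171142$ ($d = 441 + 170701 = 171142$)
$\sqrt{- 10 \left(20 + 36\right) \left(-17 + 15\right) 77 + d} = \sqrt{- 10 \left(20 + 36\right) \left(-17 + 15\right) 77 + 171142} = \sqrt{- 10 \cdot 56 \left(-2\right) 77 + 171142} = \sqrt{\left(-10\right) \left(-112\right) 77 + 171142} = \sqrt{1120 \cdot 77 + 171142} = \sqrt{86240 + 171142} = \sqrt{257382} = 3 \sqrt{28598}$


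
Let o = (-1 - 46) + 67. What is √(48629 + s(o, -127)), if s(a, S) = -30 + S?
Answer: 2*√12118 ≈ 220.16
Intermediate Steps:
o = 20 (o = -47 + 67 = 20)
√(48629 + s(o, -127)) = √(48629 + (-30 - 127)) = √(48629 - 157) = √48472 = 2*√12118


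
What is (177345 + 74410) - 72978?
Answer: 178777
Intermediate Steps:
(177345 + 74410) - 72978 = 251755 - 72978 = 178777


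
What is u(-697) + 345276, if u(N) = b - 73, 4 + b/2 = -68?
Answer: 345059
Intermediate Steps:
b = -144 (b = -8 + 2*(-68) = -8 - 136 = -144)
u(N) = -217 (u(N) = -144 - 73 = -217)
u(-697) + 345276 = -217 + 345276 = 345059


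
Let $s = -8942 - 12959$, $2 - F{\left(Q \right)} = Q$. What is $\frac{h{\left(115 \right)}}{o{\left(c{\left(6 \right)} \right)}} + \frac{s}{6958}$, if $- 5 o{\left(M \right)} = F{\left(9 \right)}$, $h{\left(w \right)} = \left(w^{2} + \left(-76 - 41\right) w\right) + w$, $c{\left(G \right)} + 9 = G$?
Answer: $- \frac{593451}{6958} \approx -85.29$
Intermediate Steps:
$F{\left(Q \right)} = 2 - Q$
$c{\left(G \right)} = -9 + G$
$s = -21901$
$h{\left(w \right)} = w^{2} - 116 w$ ($h{\left(w \right)} = \left(w^{2} - 117 w\right) + w = w^{2} - 116 w$)
$o{\left(M \right)} = \frac{7}{5}$ ($o{\left(M \right)} = - \frac{2 - 9}{5} = \left(- \frac{1}{5}\right) \left(-7\right) = \frac{7}{5}$)
$\frac{h{\left(115 \right)}}{o{\left(c{\left(6 \right)} \right)}} + \frac{s}{6958} = \frac{115 \left(-116 + 115\right)}{\frac{7}{5}} - \frac{21901}{6958} = 115 \left(-1\right) \frac{5}{7} - \frac{21901}{6958} = \left(-115\right) \frac{5}{7} - \frac{21901}{6958} = - \frac{575}{7} - \frac{21901}{6958} = - \frac{593451}{6958}$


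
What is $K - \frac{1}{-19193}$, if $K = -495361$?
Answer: $- \frac{9507463672}{19193} \approx -4.9536 \cdot 10^{5}$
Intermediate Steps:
$K - \frac{1}{-19193} = -495361 - \frac{1}{-19193} = -495361 - - \frac{1}{19193} = -495361 + \frac{1}{19193} = - \frac{9507463672}{19193}$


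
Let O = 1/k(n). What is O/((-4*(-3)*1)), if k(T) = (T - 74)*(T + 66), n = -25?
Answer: -1/48708 ≈ -2.0531e-5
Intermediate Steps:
k(T) = (-74 + T)*(66 + T)
O = -1/4059 (O = 1/(-4884 + (-25)² - 8*(-25)) = 1/(-4884 + 625 + 200) = 1/(-4059) = -1/4059 ≈ -0.00024637)
O/((-4*(-3)*1)) = -1/4059/(-4*(-3)*1) = -1/4059/(12*1) = -1/4059/12 = (1/12)*(-1/4059) = -1/48708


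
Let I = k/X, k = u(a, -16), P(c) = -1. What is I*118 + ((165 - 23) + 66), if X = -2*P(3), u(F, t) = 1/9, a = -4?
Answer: 1931/9 ≈ 214.56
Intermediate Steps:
u(F, t) = ⅑
k = ⅑ ≈ 0.11111
X = 2 (X = -2*(-1) = 2)
I = 1/18 (I = (⅑)/2 = (⅑)*(½) = 1/18 ≈ 0.055556)
I*118 + ((165 - 23) + 66) = (1/18)*118 + ((165 - 23) + 66) = 59/9 + (142 + 66) = 59/9 + 208 = 1931/9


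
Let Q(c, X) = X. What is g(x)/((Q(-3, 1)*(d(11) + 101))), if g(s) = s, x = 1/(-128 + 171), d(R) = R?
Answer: 1/4816 ≈ 0.00020764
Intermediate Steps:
x = 1/43 ≈ 0.023256
g(x)/((Q(-3, 1)*(d(11) + 101))) = 1/(43*((1*(11 + 101)))) = 1/(43*((1*112))) = (1/43)/112 = (1/43)*(1/112) = 1/4816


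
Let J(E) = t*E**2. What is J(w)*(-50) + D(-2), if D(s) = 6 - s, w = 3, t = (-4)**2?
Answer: -7192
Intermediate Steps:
t = 16
J(E) = 16*E**2
J(w)*(-50) + D(-2) = (16*3**2)*(-50) + (6 - 1*(-2)) = (16*9)*(-50) + (6 + 2) = 144*(-50) + 8 = -7200 + 8 = -7192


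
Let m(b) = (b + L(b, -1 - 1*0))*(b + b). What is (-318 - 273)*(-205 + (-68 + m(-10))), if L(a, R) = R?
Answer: 31323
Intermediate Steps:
m(b) = 2*b*(-1 + b) (m(b) = (b + (-1 - 1*0))*(b + b) = (b + (-1 + 0))*(2*b) = (b - 1)*(2*b) = (-1 + b)*(2*b) = 2*b*(-1 + b))
(-318 - 273)*(-205 + (-68 + m(-10))) = (-318 - 273)*(-205 + (-68 + 2*(-10)*(-1 - 10))) = -591*(-205 + (-68 + 2*(-10)*(-11))) = -591*(-205 + (-68 + 220)) = -591*(-205 + 152) = -591*(-53) = 31323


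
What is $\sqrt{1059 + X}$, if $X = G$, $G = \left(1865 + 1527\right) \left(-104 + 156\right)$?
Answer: $\sqrt{177443} \approx 421.24$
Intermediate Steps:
$G = 176384$ ($G = 3392 \cdot 52 = 176384$)
$X = 176384$
$\sqrt{1059 + X} = \sqrt{1059 + 176384} = \sqrt{177443}$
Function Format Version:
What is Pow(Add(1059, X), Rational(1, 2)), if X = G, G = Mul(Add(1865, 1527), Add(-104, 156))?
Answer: Pow(177443, Rational(1, 2)) ≈ 421.24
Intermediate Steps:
G = 176384 (G = Mul(3392, 52) = 176384)
X = 176384
Pow(Add(1059, X), Rational(1, 2)) = Pow(Add(1059, 176384), Rational(1, 2)) = Pow(177443, Rational(1, 2))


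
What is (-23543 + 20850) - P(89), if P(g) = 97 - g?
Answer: -2701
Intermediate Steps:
(-23543 + 20850) - P(89) = (-23543 + 20850) - (97 - 1*89) = -2693 - (97 - 89) = -2693 - 1*8 = -2693 - 8 = -2701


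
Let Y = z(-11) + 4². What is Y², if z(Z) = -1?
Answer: 225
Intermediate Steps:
Y = 15 (Y = -1 + 4² = -1 + 16 = 15)
Y² = 15² = 225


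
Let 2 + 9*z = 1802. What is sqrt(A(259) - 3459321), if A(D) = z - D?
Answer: 2*I*sqrt(864845) ≈ 1859.9*I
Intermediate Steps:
z = 200 (z = -2/9 + (1/9)*1802 = -2/9 + 1802/9 = 200)
A(D) = 200 - D
sqrt(A(259) - 3459321) = sqrt((200 - 1*259) - 3459321) = sqrt((200 - 259) - 3459321) = sqrt(-59 - 3459321) = sqrt(-3459380) = 2*I*sqrt(864845)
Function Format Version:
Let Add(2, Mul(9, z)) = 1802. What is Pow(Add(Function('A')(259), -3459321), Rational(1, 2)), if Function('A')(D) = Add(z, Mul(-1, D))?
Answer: Mul(2, I, Pow(864845, Rational(1, 2))) ≈ Mul(1859.9, I)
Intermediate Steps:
z = 200 (z = Add(Rational(-2, 9), Mul(Rational(1, 9), 1802)) = Add(Rational(-2, 9), Rational(1802, 9)) = 200)
Function('A')(D) = Add(200, Mul(-1, D))
Pow(Add(Function('A')(259), -3459321), Rational(1, 2)) = Pow(Add(Add(200, Mul(-1, 259)), -3459321), Rational(1, 2)) = Pow(Add(Add(200, -259), -3459321), Rational(1, 2)) = Pow(Add(-59, -3459321), Rational(1, 2)) = Pow(-3459380, Rational(1, 2)) = Mul(2, I, Pow(864845, Rational(1, 2)))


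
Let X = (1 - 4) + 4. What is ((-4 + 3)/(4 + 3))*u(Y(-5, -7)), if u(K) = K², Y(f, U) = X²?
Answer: -⅐ ≈ -0.14286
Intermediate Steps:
X = 1 (X = -3 + 4 = 1)
Y(f, U) = 1 (Y(f, U) = 1² = 1)
((-4 + 3)/(4 + 3))*u(Y(-5, -7)) = ((-4 + 3)/(4 + 3))*1² = -1/7*1 = -1*⅐*1 = -⅐*1 = -⅐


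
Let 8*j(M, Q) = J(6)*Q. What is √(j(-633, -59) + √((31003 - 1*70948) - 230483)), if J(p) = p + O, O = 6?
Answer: √(-354 + 8*I*√67607)/2 ≈ 14.816 + 17.55*I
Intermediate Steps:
J(p) = 6 + p (J(p) = p + 6 = 6 + p)
j(M, Q) = 3*Q/2 (j(M, Q) = ((6 + 6)*Q)/8 = (12*Q)/8 = 3*Q/2)
√(j(-633, -59) + √((31003 - 1*70948) - 230483)) = √((3/2)*(-59) + √((31003 - 1*70948) - 230483)) = √(-177/2 + √((31003 - 70948) - 230483)) = √(-177/2 + √(-39945 - 230483)) = √(-177/2 + √(-270428)) = √(-177/2 + 2*I*√67607)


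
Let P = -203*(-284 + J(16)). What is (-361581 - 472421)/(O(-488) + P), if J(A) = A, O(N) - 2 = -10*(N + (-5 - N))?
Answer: -417001/27228 ≈ -15.315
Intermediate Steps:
O(N) = 52 (O(N) = 2 - 10*(N + (-5 - N)) = 2 - 10*(-5) = 2 + 50 = 52)
P = 54404 (P = -203*(-284 + 16) = -203*(-268) = 54404)
(-361581 - 472421)/(O(-488) + P) = (-361581 - 472421)/(52 + 54404) = -834002/54456 = -834002*1/54456 = -417001/27228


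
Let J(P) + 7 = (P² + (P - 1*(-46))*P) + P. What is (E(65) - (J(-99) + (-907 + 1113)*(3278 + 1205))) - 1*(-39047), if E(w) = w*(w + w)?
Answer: -890943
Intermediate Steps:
J(P) = -7 + P + P² + P*(46 + P) (J(P) = -7 + ((P² + (P - 1*(-46))*P) + P) = -7 + ((P² + (P + 46)*P) + P) = -7 + ((P² + (46 + P)*P) + P) = -7 + ((P² + P*(46 + P)) + P) = -7 + (P + P² + P*(46 + P)) = -7 + P + P² + P*(46 + P))
E(w) = 2*w² (E(w) = w*(2*w) = 2*w²)
(E(65) - (J(-99) + (-907 + 1113)*(3278 + 1205))) - 1*(-39047) = (2*65² - ((-7 + 2*(-99)² + 47*(-99)) + (-907 + 1113)*(3278 + 1205))) - 1*(-39047) = (2*4225 - ((-7 + 2*9801 - 4653) + 206*4483)) + 39047 = (8450 - ((-7 + 19602 - 4653) + 923498)) + 39047 = (8450 - (14942 + 923498)) + 39047 = (8450 - 1*938440) + 39047 = (8450 - 938440) + 39047 = -929990 + 39047 = -890943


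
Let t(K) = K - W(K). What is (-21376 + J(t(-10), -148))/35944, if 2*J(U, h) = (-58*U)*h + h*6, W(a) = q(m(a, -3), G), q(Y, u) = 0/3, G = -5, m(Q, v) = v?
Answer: -16185/8986 ≈ -1.8011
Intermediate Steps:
q(Y, u) = 0 (q(Y, u) = 0*(1/3) = 0)
W(a) = 0
t(K) = K (t(K) = K - 1*0 = K + 0 = K)
J(U, h) = 3*h - 29*U*h (J(U, h) = ((-58*U)*h + h*6)/2 = (-58*U*h + 6*h)/2 = (6*h - 58*U*h)/2 = 3*h - 29*U*h)
(-21376 + J(t(-10), -148))/35944 = (-21376 - 148*(3 - 29*(-10)))/35944 = (-21376 - 148*(3 + 290))*(1/35944) = (-21376 - 148*293)*(1/35944) = (-21376 - 43364)*(1/35944) = -64740*1/35944 = -16185/8986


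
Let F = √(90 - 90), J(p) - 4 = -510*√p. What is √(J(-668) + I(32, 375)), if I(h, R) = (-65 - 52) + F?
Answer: √(-113 - 1020*I*√167) ≈ 80.836 - 81.531*I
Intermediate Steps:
J(p) = 4 - 510*√p
F = 0 (F = √0 = 0)
I(h, R) = -117 (I(h, R) = (-65 - 52) + 0 = -117 + 0 = -117)
√(J(-668) + I(32, 375)) = √((4 - 1020*I*√167) - 117) = √(-113 - 1020*I*√167)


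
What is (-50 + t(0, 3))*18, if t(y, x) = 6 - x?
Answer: -846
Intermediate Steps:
(-50 + t(0, 3))*18 = (-50 + (6 - 1*3))*18 = (-50 + (6 - 3))*18 = (-50 + 3)*18 = -47*18 = -846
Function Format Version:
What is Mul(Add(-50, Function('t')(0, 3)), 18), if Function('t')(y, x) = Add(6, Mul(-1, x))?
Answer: -846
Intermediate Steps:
Mul(Add(-50, Function('t')(0, 3)), 18) = Mul(Add(-50, Add(6, Mul(-1, 3))), 18) = Mul(Add(-50, Add(6, -3)), 18) = Mul(Add(-50, 3), 18) = Mul(-47, 18) = -846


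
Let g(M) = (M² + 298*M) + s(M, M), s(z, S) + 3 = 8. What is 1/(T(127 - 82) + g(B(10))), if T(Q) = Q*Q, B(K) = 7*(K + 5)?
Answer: 1/44345 ≈ 2.2550e-5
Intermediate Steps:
s(z, S) = 5 (s(z, S) = -3 + 8 = 5)
B(K) = 35 + 7*K (B(K) = 7*(5 + K) = 35 + 7*K)
g(M) = 5 + M² + 298*M (g(M) = (M² + 298*M) + 5 = 5 + M² + 298*M)
T(Q) = Q²
1/(T(127 - 82) + g(B(10))) = 1/((127 - 82)² + (5 + (35 + 7*10)² + 298*(35 + 7*10))) = 1/(45² + (5 + (35 + 70)² + 298*(35 + 70))) = 1/(2025 + (5 + 105² + 298*105)) = 1/(2025 + (5 + 11025 + 31290)) = 1/(2025 + 42320) = 1/44345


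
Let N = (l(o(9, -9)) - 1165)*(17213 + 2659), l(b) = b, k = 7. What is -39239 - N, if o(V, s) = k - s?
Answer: 22793689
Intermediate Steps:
o(V, s) = 7 - s
N = -22832928 (N = ((7 - 1*(-9)) - 1165)*(17213 + 2659) = ((7 + 9) - 1165)*19872 = (16 - 1165)*19872 = -1149*19872 = -22832928)
-39239 - N = -39239 - 1*(-22832928) = -39239 + 22832928 = 22793689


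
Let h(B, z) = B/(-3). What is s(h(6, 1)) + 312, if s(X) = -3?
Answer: 309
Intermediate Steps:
h(B, z) = -B/3 (h(B, z) = B*(-1/3) = -B/3)
s(h(6, 1)) + 312 = -3 + 312 = 309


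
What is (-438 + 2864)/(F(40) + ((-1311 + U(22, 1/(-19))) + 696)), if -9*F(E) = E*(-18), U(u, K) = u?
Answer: -2426/513 ≈ -4.7290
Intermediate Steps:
F(E) = 2*E (F(E) = -E*(-18)/9 = -(-2)*E = 2*E)
(-438 + 2864)/(F(40) + ((-1311 + U(22, 1/(-19))) + 696)) = (-438 + 2864)/(2*40 + ((-1311 + 22) + 696)) = 2426/(80 + (-1289 + 696)) = 2426/(80 - 593) = 2426/(-513) = 2426*(-1/513) = -2426/513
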